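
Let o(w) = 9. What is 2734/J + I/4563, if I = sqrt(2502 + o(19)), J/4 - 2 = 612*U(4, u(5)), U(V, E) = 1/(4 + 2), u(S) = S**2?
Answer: 1367/208 + sqrt(31)/507 ≈ 6.5831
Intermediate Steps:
U(V, E) = 1/6
J = 416 (J = 8 + 4*(612*(1/6)) = 8 + 4*102 = 8 + 408 = 416)
I = 9*sqrt(31) (I = sqrt(2502 + 9) = sqrt(2511) = 9*sqrt(31) ≈ 50.110)
2734/J + I/4563 = 2734/416 + (9*sqrt(31))/4563 = 2734*(1/416) + (9*sqrt(31))*(1/4563) = 1367/208 + sqrt(31)/507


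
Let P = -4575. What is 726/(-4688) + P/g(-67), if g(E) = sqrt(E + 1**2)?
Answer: -363/2344 + 1525*I*sqrt(66)/22 ≈ -0.15486 + 563.14*I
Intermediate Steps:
g(E) = sqrt(1 + E) (g(E) = sqrt(E + 1) = sqrt(1 + E))
726/(-4688) + P/g(-67) = 726/(-4688) - 4575/sqrt(1 - 67) = 726*(-1/4688) - 4575*(-I*sqrt(66)/66) = -363/2344 - 4575*(-I*sqrt(66)/66) = -363/2344 - (-1525)*I*sqrt(66)/22 = -363/2344 + 1525*I*sqrt(66)/22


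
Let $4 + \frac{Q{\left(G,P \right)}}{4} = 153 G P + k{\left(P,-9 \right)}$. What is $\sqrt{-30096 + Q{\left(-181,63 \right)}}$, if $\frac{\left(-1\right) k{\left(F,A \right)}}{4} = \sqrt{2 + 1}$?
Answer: $2 \sqrt{-1752187 - 4 \sqrt{3}} \approx 2647.4 i$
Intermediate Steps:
$k{\left(F,A \right)} = - 4 \sqrt{3}$ ($k{\left(F,A \right)} = - 4 \sqrt{2 + 1} = - 4 \sqrt{3}$)
$Q{\left(G,P \right)} = -16 - 16 \sqrt{3} + 612 G P$ ($Q{\left(G,P \right)} = -16 + 4 \left(153 G P - 4 \sqrt{3}\right) = -16 + 4 \left(- 4 \sqrt{3} + 153 G P\right) = -16 + \left(- 16 \sqrt{3} + 612 G P\right) = -16 - 16 \sqrt{3} + 612 G P$)
$\sqrt{-30096 + Q{\left(-181,63 \right)}} = \sqrt{-30096 - \left(16 + 6978636 + 16 \sqrt{3}\right)} = \sqrt{-30096 - \left(6978652 + 16 \sqrt{3}\right)} = \sqrt{-7008748 - 16 \sqrt{3}}$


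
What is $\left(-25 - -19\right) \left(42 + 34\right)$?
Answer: $-456$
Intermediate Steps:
$\left(-25 - -19\right) \left(42 + 34\right) = \left(-25 + 19\right) 76 = \left(-6\right) 76 = -456$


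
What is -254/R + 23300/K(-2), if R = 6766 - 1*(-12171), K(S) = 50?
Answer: 8824388/18937 ≈ 465.99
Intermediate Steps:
R = 18937 (R = 6766 + 12171 = 18937)
-254/R + 23300/K(-2) = -254/18937 + 23300/50 = -254*1/18937 + 23300*(1/50) = -254/18937 + 466 = 8824388/18937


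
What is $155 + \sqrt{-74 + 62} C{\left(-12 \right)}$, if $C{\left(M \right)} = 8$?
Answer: $155 + 16 i \sqrt{3} \approx 155.0 + 27.713 i$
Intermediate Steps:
$155 + \sqrt{-74 + 62} C{\left(-12 \right)} = 155 + \sqrt{-74 + 62} \cdot 8 = 155 + \sqrt{-12} \cdot 8 = 155 + 2 i \sqrt{3} \cdot 8 = 155 + 16 i \sqrt{3}$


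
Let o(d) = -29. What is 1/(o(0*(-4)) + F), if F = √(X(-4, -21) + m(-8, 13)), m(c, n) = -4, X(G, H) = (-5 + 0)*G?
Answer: -1/25 ≈ -0.040000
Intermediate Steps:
X(G, H) = -5*G
F = 4 (F = √(-5*(-4) - 4) = √(20 - 4) = √16 = 4)
1/(o(0*(-4)) + F) = 1/(-29 + 4) = 1/(-25) = -1/25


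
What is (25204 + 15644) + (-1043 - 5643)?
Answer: 34162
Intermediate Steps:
(25204 + 15644) + (-1043 - 5643) = 40848 - 6686 = 34162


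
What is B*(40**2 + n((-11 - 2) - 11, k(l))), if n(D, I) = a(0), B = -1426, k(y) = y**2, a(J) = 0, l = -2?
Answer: -2281600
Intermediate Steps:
n(D, I) = 0
B*(40**2 + n((-11 - 2) - 11, k(l))) = -1426*(40**2 + 0) = -1426*(1600 + 0) = -1426*1600 = -2281600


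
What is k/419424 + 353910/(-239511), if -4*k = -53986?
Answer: -96803858419/66971107776 ≈ -1.4455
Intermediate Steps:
k = 26993/2 (k = -1/4*(-53986) = 26993/2 ≈ 13497.)
k/419424 + 353910/(-239511) = (26993/2)/419424 + 353910/(-239511) = (26993/2)*(1/419424) + 353910*(-1/239511) = 26993/838848 - 117970/79837 = -96803858419/66971107776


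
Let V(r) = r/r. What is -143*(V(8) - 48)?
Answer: 6721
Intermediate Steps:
V(r) = 1
-143*(V(8) - 48) = -143*(1 - 48) = -143*(-47) = 6721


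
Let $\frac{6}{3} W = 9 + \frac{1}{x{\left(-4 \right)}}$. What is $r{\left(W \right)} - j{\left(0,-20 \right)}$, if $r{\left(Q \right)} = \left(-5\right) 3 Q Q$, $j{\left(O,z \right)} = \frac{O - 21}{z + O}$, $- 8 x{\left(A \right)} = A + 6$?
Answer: $- \frac{474}{5} \approx -94.8$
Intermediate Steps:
$x{\left(A \right)} = - \frac{3}{4} - \frac{A}{8}$ ($x{\left(A \right)} = - \frac{A + 6}{8} = - \frac{6 + A}{8} = - \frac{3}{4} - \frac{A}{8}$)
$j{\left(O,z \right)} = \frac{-21 + O}{O + z}$
$W = \frac{5}{2}$ ($W = \frac{9 + \frac{1}{- \frac{3}{4} - - \frac{1}{2}}}{2} = \frac{9 + \frac{1}{- \frac{3}{4} + \frac{1}{2}}}{2} = \frac{9 + \frac{1}{- \frac{1}{4}}}{2} = \frac{9 - 4}{2} = \frac{1}{2} \cdot 5 = \frac{5}{2} \approx 2.5$)
$r{\left(Q \right)} = - 15 Q^{2}$ ($r{\left(Q \right)} = - 15 Q Q = - 15 Q^{2}$)
$r{\left(W \right)} - j{\left(0,-20 \right)} = - 15 \left(\frac{5}{2}\right)^{2} - \frac{-21 + 0}{0 - 20} = \left(-15\right) \frac{25}{4} - \frac{1}{-20} \left(-21\right) = - \frac{375}{4} - \left(- \frac{1}{20}\right) \left(-21\right) = - \frac{375}{4} - \frac{21}{20} = - \frac{474}{5}$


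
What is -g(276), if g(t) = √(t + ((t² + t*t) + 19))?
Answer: -√152647 ≈ -390.70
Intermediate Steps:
g(t) = √(19 + t + 2*t²) (g(t) = √(t + ((t² + t²) + 19)) = √(t + (2*t² + 19)) = √(t + (19 + 2*t²)) = √(19 + t + 2*t²))
-g(276) = -√(19 + 276 + 2*276²) = -√(19 + 276 + 2*76176) = -√(19 + 276 + 152352) = -√152647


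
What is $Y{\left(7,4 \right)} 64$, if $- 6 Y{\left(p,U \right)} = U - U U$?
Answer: $128$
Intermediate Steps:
$Y{\left(p,U \right)} = - \frac{U}{6} + \frac{U^{2}}{6}$ ($Y{\left(p,U \right)} = - \frac{U - U U}{6} = - \frac{U - U^{2}}{6} = - \frac{U}{6} + \frac{U^{2}}{6}$)
$Y{\left(7,4 \right)} 64 = \frac{1}{6} \cdot 4 \left(-1 + 4\right) 64 = \frac{1}{6} \cdot 4 \cdot 3 \cdot 64 = 2 \cdot 64 = 128$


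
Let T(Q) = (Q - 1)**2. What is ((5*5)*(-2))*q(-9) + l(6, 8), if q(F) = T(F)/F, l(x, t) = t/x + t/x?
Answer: 5024/9 ≈ 558.22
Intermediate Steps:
T(Q) = (-1 + Q)**2
l(x, t) = 2*t/x
q(F) = (-1 + F)**2/F
((5*5)*(-2))*q(-9) + l(6, 8) = ((5*5)*(-2))*((-1 - 9)**2/(-9)) + 2*8/6 = (25*(-2))*(-1/9*(-10)**2) + 2*8*(1/6) = -(-50)*100/9 + 8/3 = -50*(-100/9) + 8/3 = 5000/9 + 8/3 = 5024/9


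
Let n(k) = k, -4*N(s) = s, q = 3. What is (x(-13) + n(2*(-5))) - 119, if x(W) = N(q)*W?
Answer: -477/4 ≈ -119.25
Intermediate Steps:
N(s) = -s/4
x(W) = -3*W/4 (x(W) = (-¼*3)*W = -3*W/4)
(x(-13) + n(2*(-5))) - 119 = (-¾*(-13) + 2*(-5)) - 119 = (39/4 - 10) - 119 = -¼ - 119 = -477/4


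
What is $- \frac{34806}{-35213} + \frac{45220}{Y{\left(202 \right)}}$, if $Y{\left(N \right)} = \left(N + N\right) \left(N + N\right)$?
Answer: $\frac{1818306989}{1436831252} \approx 1.2655$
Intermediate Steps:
$Y{\left(N \right)} = 4 N^{2}$ ($Y{\left(N \right)} = 2 N 2 N = 4 N^{2}$)
$- \frac{34806}{-35213} + \frac{45220}{Y{\left(202 \right)}} = - \frac{34806}{-35213} + \frac{45220}{4 \cdot 202^{2}} = \left(-34806\right) \left(- \frac{1}{35213}\right) + \frac{45220}{4 \cdot 40804} = \frac{34806}{35213} + \frac{45220}{163216} = \frac{34806}{35213} + 45220 \cdot \frac{1}{163216} = \frac{34806}{35213} + \frac{11305}{40804} = \frac{1818306989}{1436831252}$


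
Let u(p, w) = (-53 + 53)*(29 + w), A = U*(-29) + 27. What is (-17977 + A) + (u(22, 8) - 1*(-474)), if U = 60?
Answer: -19216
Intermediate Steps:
A = -1713 (A = 60*(-29) + 27 = -1740 + 27 = -1713)
u(p, w) = 0 (u(p, w) = 0*(29 + w) = 0)
(-17977 + A) + (u(22, 8) - 1*(-474)) = (-17977 - 1713) + (0 - 1*(-474)) = -19690 + (0 + 474) = -19690 + 474 = -19216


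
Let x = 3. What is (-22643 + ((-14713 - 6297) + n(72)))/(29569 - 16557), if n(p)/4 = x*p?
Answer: -42789/13012 ≈ -3.2884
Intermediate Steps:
n(p) = 12*p (n(p) = 4*(3*p) = 12*p)
(-22643 + ((-14713 - 6297) + n(72)))/(29569 - 16557) = (-22643 + ((-14713 - 6297) + 12*72))/(29569 - 16557) = (-22643 + (-21010 + 864))/13012 = (-22643 - 20146)*(1/13012) = -42789*1/13012 = -42789/13012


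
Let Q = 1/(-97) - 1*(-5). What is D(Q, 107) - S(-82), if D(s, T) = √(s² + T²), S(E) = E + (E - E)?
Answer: 82 + √107957897/97 ≈ 189.12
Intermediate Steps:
S(E) = E (S(E) = E + 0 = E)
Q = 484/97 (Q = -1/97 + 5 = 484/97 ≈ 4.9897)
D(s, T) = √(T² + s²)
D(Q, 107) - S(-82) = √(107² + (484/97)²) - 1*(-82) = √(11449 + 234256/9409) + 82 = √(107957897/9409) + 82 = √107957897/97 + 82 = 82 + √107957897/97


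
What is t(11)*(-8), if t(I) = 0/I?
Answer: 0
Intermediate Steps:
t(I) = 0
t(11)*(-8) = 0*(-8) = 0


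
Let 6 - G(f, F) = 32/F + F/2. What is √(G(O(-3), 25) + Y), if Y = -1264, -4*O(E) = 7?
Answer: I*√127178/10 ≈ 35.662*I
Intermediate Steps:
O(E) = -7/4 (O(E) = -¼*7 = -7/4)
G(f, F) = 6 - 32/F - F/2 (G(f, F) = 6 - (32/F + F/2) = 6 - (F/2 + 32/F) = 6 + (-32/F - F/2) = 6 - 32/F - F/2)
√(G(O(-3), 25) + Y) = √((6 - 32/25 - ½*25) - 1264) = √((6 - 32*1/25 - 25/2) - 1264) = √((6 - 32/25 - 25/2) - 1264) = √(-389/50 - 1264) = √(-63589/50) = I*√127178/10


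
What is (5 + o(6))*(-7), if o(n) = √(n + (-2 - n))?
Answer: -35 - 7*I*√2 ≈ -35.0 - 9.8995*I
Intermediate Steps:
o(n) = I*√2 (o(n) = √(-2) = I*√2)
(5 + o(6))*(-7) = (5 + I*√2)*(-7) = -35 - 7*I*√2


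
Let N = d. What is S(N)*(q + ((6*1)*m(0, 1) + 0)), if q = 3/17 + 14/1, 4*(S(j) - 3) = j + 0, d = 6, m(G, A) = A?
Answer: 3087/34 ≈ 90.794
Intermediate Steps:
N = 6
S(j) = 3 + j/4 (S(j) = 3 + (j + 0)/4 = 3 + j/4)
q = 241/17 (q = 3*(1/17) + 14*1 = 3/17 + 14 = 241/17 ≈ 14.176)
S(N)*(q + ((6*1)*m(0, 1) + 0)) = (3 + (¼)*6)*(241/17 + ((6*1)*1 + 0)) = (3 + 3/2)*(241/17 + (6*1 + 0)) = 9*(241/17 + (6 + 0))/2 = 9*(241/17 + 6)/2 = (9/2)*(343/17) = 3087/34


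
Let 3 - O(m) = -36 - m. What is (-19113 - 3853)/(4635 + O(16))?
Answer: -11483/2345 ≈ -4.8968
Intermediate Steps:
O(m) = 39 + m (O(m) = 3 - (-36 - m) = 3 + (36 + m) = 39 + m)
(-19113 - 3853)/(4635 + O(16)) = (-19113 - 3853)/(4635 + (39 + 16)) = -22966/(4635 + 55) = -22966/4690 = -22966*1/4690 = -11483/2345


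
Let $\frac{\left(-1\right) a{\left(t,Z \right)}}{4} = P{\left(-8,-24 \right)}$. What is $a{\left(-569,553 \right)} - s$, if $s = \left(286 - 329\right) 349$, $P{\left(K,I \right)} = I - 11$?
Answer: $15147$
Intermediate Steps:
$P{\left(K,I \right)} = -11 + I$ ($P{\left(K,I \right)} = I - 11 = -11 + I$)
$s = -15007$ ($s = \left(-43\right) 349 = -15007$)
$a{\left(t,Z \right)} = 140$ ($a{\left(t,Z \right)} = - 4 \left(-11 - 24\right) = \left(-4\right) \left(-35\right) = 140$)
$a{\left(-569,553 \right)} - s = 140 - -15007 = 140 + 15007 = 15147$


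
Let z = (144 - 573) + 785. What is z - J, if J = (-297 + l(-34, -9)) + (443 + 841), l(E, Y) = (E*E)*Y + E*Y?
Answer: 9467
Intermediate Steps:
l(E, Y) = E*Y + Y*E**2 (l(E, Y) = E**2*Y + E*Y = Y*E**2 + E*Y = E*Y + Y*E**2)
z = 356 (z = -429 + 785 = 356)
J = -9111 (J = (-297 - 34*(-9)*(1 - 34)) + (443 + 841) = (-297 - 34*(-9)*(-33)) + 1284 = (-297 - 10098) + 1284 = -10395 + 1284 = -9111)
z - J = 356 - 1*(-9111) = 356 + 9111 = 9467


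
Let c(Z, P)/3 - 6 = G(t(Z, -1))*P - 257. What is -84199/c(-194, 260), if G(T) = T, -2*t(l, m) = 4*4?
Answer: 84199/6993 ≈ 12.040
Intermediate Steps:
t(l, m) = -8 (t(l, m) = -2*4 = -½*16 = -8)
c(Z, P) = -753 - 24*P (c(Z, P) = 18 + 3*(-8*P - 257) = 18 + 3*(-257 - 8*P) = 18 + (-771 - 24*P) = -753 - 24*P)
-84199/c(-194, 260) = -84199/(-753 - 24*260) = -84199/(-753 - 6240) = -84199/(-6993) = -84199*(-1/6993) = 84199/6993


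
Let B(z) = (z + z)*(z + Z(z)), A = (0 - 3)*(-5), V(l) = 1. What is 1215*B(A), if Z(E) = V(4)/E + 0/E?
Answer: 549180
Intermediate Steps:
A = 15 (A = -3*(-5) = 15)
Z(E) = 1/E (Z(E) = 1/E + 0/E = 1/E + 0 = 1/E)
B(z) = 2*z*(z + 1/z) (B(z) = (z + z)*(z + 1/z) = (2*z)*(z + 1/z) = 2*z*(z + 1/z))
1215*B(A) = 1215*(2 + 2*15**2) = 1215*(2 + 2*225) = 1215*(2 + 450) = 1215*452 = 549180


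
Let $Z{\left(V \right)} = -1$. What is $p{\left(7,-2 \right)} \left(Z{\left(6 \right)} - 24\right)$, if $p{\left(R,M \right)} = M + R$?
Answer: $-125$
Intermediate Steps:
$p{\left(7,-2 \right)} \left(Z{\left(6 \right)} - 24\right) = \left(-2 + 7\right) \left(-1 - 24\right) = 5 \left(-25\right) = -125$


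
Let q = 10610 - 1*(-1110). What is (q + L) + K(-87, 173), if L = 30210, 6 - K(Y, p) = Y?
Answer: 42023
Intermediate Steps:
K(Y, p) = 6 - Y
q = 11720 (q = 10610 + 1110 = 11720)
(q + L) + K(-87, 173) = (11720 + 30210) + (6 - 1*(-87)) = 41930 + (6 + 87) = 41930 + 93 = 42023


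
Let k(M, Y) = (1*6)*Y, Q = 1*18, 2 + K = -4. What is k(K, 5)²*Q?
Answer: 16200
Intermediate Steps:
K = -6 (K = -2 - 4 = -6)
Q = 18
k(M, Y) = 6*Y
k(K, 5)²*Q = (6*5)²*18 = 30²*18 = 900*18 = 16200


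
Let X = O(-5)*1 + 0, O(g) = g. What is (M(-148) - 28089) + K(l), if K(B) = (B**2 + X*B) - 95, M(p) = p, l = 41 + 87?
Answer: -12588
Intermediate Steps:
l = 128
X = -5 (X = -5*1 + 0 = -5 + 0 = -5)
K(B) = -95 + B**2 - 5*B (K(B) = (B**2 - 5*B) - 95 = -95 + B**2 - 5*B)
(M(-148) - 28089) + K(l) = (-148 - 28089) + (-95 + 128**2 - 5*128) = -28237 + (-95 + 16384 - 640) = -28237 + 15649 = -12588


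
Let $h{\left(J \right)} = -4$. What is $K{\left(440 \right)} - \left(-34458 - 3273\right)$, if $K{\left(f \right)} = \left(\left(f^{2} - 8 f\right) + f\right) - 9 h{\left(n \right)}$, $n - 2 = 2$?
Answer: $228287$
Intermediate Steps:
$n = 4$ ($n = 2 + 2 = 4$)
$K{\left(f \right)} = 36 + f^{2} - 7 f$ ($K{\left(f \right)} = \left(\left(f^{2} - 8 f\right) + f\right) - -36 = \left(f^{2} - 7 f\right) + 36 = 36 + f^{2} - 7 f$)
$K{\left(440 \right)} - \left(-34458 - 3273\right) = \left(36 + 440^{2} - 3080\right) - \left(-34458 - 3273\right) = \left(36 + 193600 - 3080\right) - \left(-34458 - 3273\right) = 190556 - -37731 = 190556 + 37731 = 228287$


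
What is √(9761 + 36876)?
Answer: √46637 ≈ 215.96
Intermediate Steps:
√(9761 + 36876) = √46637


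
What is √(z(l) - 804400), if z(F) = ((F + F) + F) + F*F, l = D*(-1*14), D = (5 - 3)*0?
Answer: 20*I*√2011 ≈ 896.88*I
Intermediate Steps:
D = 0 (D = 2*0 = 0)
l = 0 (l = 0*(-1*14) = 0*(-14) = 0)
z(F) = F² + 3*F (z(F) = (2*F + F) + F² = 3*F + F² = F² + 3*F)
√(z(l) - 804400) = √(0*(3 + 0) - 804400) = √(0*3 - 804400) = √(0 - 804400) = √(-804400) = 20*I*√2011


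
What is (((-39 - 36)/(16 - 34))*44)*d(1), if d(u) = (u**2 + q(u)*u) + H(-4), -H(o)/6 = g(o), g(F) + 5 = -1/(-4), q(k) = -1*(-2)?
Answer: 5775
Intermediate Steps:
q(k) = 2
g(F) = -19/4 (g(F) = -5 - 1/(-4) = -5 - 1*(-1/4) = -5 + 1/4 = -19/4)
H(o) = 57/2 (H(o) = -6*(-19/4) = 57/2)
d(u) = 57/2 + u**2 + 2*u (d(u) = (u**2 + 2*u) + 57/2 = 57/2 + u**2 + 2*u)
(((-39 - 36)/(16 - 34))*44)*d(1) = (((-39 - 36)/(16 - 34))*44)*(57/2 + 1**2 + 2*1) = (-75/(-18)*44)*(57/2 + 1 + 2) = (-75*(-1/18)*44)*(63/2) = ((25/6)*44)*(63/2) = (550/3)*(63/2) = 5775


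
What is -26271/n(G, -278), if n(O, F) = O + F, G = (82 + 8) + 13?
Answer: 3753/25 ≈ 150.12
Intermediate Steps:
G = 103 (G = 90 + 13 = 103)
n(O, F) = F + O
-26271/n(G, -278) = -26271/(-278 + 103) = -26271/(-175) = -26271*(-1/175) = 3753/25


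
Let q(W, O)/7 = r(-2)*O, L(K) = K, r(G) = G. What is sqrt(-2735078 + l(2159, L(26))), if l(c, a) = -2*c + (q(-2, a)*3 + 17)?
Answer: I*sqrt(2740471) ≈ 1655.4*I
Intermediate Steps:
q(W, O) = -14*O (q(W, O) = 7*(-2*O) = -14*O)
l(c, a) = 17 - 42*a - 2*c (l(c, a) = -2*c + (-14*a*3 + 17) = -2*c + (-42*a + 17) = -2*c + (17 - 42*a) = 17 - 42*a - 2*c)
sqrt(-2735078 + l(2159, L(26))) = sqrt(-2735078 + (17 - 42*26 - 2*2159)) = sqrt(-2735078 + (17 - 1092 - 4318)) = sqrt(-2735078 - 5393) = sqrt(-2740471) = I*sqrt(2740471)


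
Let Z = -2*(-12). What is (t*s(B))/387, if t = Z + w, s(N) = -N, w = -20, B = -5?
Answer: 20/387 ≈ 0.051680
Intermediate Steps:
Z = 24
t = 4 (t = 24 - 20 = 4)
(t*s(B))/387 = (4*(-1*(-5)))/387 = (4*5)*(1/387) = 20*(1/387) = 20/387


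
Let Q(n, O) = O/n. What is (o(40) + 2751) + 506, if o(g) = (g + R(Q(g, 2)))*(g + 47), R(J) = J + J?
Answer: 67457/10 ≈ 6745.7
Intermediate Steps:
R(J) = 2*J
o(g) = (47 + g)*(g + 4/g) (o(g) = (g + 2*(2/g))*(g + 47) = (g + 4/g)*(47 + g) = (47 + g)*(g + 4/g))
(o(40) + 2751) + 506 = ((4 + 40² + 47*40 + 188/40) + 2751) + 506 = ((4 + 1600 + 1880 + 188*(1/40)) + 2751) + 506 = ((4 + 1600 + 1880 + 47/10) + 2751) + 506 = (34887/10 + 2751) + 506 = 62397/10 + 506 = 67457/10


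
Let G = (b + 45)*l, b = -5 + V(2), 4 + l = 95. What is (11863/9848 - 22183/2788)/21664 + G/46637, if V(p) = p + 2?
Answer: 593245008338441/6935057575614208 ≈ 0.085543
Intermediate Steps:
l = 91 (l = -4 + 95 = 91)
V(p) = 2 + p
b = -1 (b = -5 + (2 + 2) = -5 + 4 = -1)
G = 4004 (G = (-1 + 45)*91 = 44*91 = 4004)
(11863/9848 - 22183/2788)/21664 + G/46637 = (11863/9848 - 22183/2788)/21664 + 4004/46637 = (11863*(1/9848) - 22183*1/2788)*(1/21664) + 4004*(1/46637) = (11863/9848 - 22183/2788)*(1/21664) + 4004/46637 = -46346035/6864056*1/21664 + 4004/46637 = -46346035/148702909184 + 4004/46637 = 593245008338441/6935057575614208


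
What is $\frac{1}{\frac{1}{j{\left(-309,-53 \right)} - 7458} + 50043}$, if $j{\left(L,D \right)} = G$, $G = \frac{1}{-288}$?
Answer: $\frac{2147905}{107487609627} \approx 1.9983 \cdot 10^{-5}$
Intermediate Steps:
$G = - \frac{1}{288} \approx -0.0034722$
$j{\left(L,D \right)} = - \frac{1}{288}$
$\frac{1}{\frac{1}{j{\left(-309,-53 \right)} - 7458} + 50043} = \frac{1}{\frac{1}{- \frac{1}{288} - 7458} + 50043} = \frac{1}{\frac{1}{- \frac{2147905}{288}} + 50043} = \frac{1}{- \frac{288}{2147905} + 50043} = \frac{1}{\frac{107487609627}{2147905}} = \frac{2147905}{107487609627}$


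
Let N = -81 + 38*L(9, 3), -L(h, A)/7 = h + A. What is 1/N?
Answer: -1/3273 ≈ -0.00030553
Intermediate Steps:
L(h, A) = -7*A - 7*h (L(h, A) = -7*(h + A) = -7*(A + h) = -7*A - 7*h)
N = -3273 (N = -81 + 38*(-7*3 - 7*9) = -81 + 38*(-21 - 63) = -81 + 38*(-84) = -81 - 3192 = -3273)
1/N = 1/(-3273) = -1/3273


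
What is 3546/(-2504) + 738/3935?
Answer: -6052779/4926620 ≈ -1.2286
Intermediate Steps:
3546/(-2504) + 738/3935 = 3546*(-1/2504) + 738*(1/3935) = -1773/1252 + 738/3935 = -6052779/4926620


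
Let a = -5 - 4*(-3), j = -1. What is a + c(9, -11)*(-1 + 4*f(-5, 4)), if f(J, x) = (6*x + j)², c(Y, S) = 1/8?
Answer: 2171/8 ≈ 271.38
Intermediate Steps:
c(Y, S) = ⅛
a = 7 (a = -5 + 12 = 7)
f(J, x) = (-1 + 6*x)² (f(J, x) = (6*x - 1)² = (-1 + 6*x)²)
a + c(9, -11)*(-1 + 4*f(-5, 4)) = 7 + (-1 + 4*(-1 + 6*4)²)/8 = 7 + (-1 + 4*(-1 + 24)²)/8 = 7 + (-1 + 4*23²)/8 = 7 + (-1 + 4*529)/8 = 7 + (-1 + 2116)/8 = 7 + (⅛)*2115 = 7 + 2115/8 = 2171/8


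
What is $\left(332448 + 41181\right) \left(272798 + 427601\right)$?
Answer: $261689377971$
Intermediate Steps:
$\left(332448 + 41181\right) \left(272798 + 427601\right) = 373629 \cdot 700399 = 261689377971$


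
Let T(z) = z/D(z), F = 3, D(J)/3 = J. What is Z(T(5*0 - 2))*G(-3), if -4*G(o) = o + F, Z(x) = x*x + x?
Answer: 0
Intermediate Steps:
D(J) = 3*J
T(z) = ⅓ (T(z) = z/((3*z)) = z*(1/(3*z)) = ⅓)
Z(x) = x + x² (Z(x) = x² + x = x + x²)
G(o) = -¾ - o/4 (G(o) = -(o + 3)/4 = -(3 + o)/4 = -¾ - o/4)
Z(T(5*0 - 2))*G(-3) = ((1 + ⅓)/3)*(-¾ - ¼*(-3)) = ((⅓)*(4/3))*(-¾ + ¾) = (4/9)*0 = 0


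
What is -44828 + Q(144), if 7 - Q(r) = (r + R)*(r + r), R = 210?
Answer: -146773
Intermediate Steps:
Q(r) = 7 - 2*r*(210 + r) (Q(r) = 7 - (r + 210)*(r + r) = 7 - (210 + r)*2*r = 7 - 2*r*(210 + r))
-44828 + Q(144) = -44828 + (7 - 420*144 - 2*144²) = -44828 + (7 - 60480 - 2*20736) = -44828 + (7 - 60480 - 41472) = -44828 - 101945 = -146773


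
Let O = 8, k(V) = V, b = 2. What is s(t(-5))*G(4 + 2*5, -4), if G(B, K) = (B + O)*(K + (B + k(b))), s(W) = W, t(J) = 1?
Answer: 264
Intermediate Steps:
G(B, K) = (8 + B)*(2 + B + K) (G(B, K) = (B + 8)*(K + (B + 2)) = (8 + B)*(K + (2 + B)) = (8 + B)*(2 + B + K))
s(t(-5))*G(4 + 2*5, -4) = 1*(16 + (4 + 2*5)² + 8*(-4) + 10*(4 + 2*5) + (4 + 2*5)*(-4)) = 1*(16 + (4 + 10)² - 32 + 10*(4 + 10) + (4 + 10)*(-4)) = 1*(16 + 14² - 32 + 10*14 + 14*(-4)) = 1*(16 + 196 - 32 + 140 - 56) = 1*264 = 264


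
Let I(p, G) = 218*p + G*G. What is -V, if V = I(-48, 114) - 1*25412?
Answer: 22880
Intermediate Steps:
I(p, G) = G² + 218*p (I(p, G) = 218*p + G² = G² + 218*p)
V = -22880 (V = (114² + 218*(-48)) - 1*25412 = (12996 - 10464) - 25412 = 2532 - 25412 = -22880)
-V = -1*(-22880) = 22880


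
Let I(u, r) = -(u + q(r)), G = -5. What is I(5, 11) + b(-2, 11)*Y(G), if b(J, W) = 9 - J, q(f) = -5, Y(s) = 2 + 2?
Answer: 44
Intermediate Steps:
Y(s) = 4
I(u, r) = 5 - u (I(u, r) = -(u - 5) = -(-5 + u) = 5 - u)
I(5, 11) + b(-2, 11)*Y(G) = (5 - 1*5) + (9 - 1*(-2))*4 = (5 - 5) + (9 + 2)*4 = 0 + 11*4 = 0 + 44 = 44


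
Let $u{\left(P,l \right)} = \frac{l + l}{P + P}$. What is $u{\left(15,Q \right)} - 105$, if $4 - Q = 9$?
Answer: $- \frac{316}{3} \approx -105.33$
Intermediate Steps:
$Q = -5$ ($Q = 4 - 9 = -5$)
$u{\left(P,l \right)} = \frac{l}{P}$ ($u{\left(P,l \right)} = \frac{2 l}{2 P} = 2 l \frac{1}{2 P} = \frac{l}{P}$)
$u{\left(15,Q \right)} - 105 = - \frac{5}{15} - 105 = \left(-5\right) \frac{1}{15} - 105 = - \frac{1}{3} - 105 = - \frac{316}{3}$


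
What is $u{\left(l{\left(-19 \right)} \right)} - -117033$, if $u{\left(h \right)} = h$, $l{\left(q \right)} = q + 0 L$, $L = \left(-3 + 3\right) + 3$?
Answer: $117014$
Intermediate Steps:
$L = 3$ ($L = 0 + 3 = 3$)
$l{\left(q \right)} = q$ ($l{\left(q \right)} = q + 0 \cdot 3 = q + 0 = q$)
$u{\left(l{\left(-19 \right)} \right)} - -117033 = -19 - -117033 = -19 + 117033 = 117014$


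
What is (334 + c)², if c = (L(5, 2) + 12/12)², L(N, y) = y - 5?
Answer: 114244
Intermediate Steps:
L(N, y) = -5 + y
c = 4 (c = ((-5 + 2) + 12/12)² = (-3 + 12*(1/12))² = (-3 + 1)² = (-2)² = 4)
(334 + c)² = (334 + 4)² = 338² = 114244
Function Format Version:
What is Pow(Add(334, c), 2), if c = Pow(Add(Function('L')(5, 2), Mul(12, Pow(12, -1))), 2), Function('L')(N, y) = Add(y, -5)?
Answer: 114244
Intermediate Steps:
Function('L')(N, y) = Add(-5, y)
c = 4 (c = Pow(Add(Add(-5, 2), Mul(12, Pow(12, -1))), 2) = Pow(Add(-3, Mul(12, Rational(1, 12))), 2) = Pow(Add(-3, 1), 2) = Pow(-2, 2) = 4)
Pow(Add(334, c), 2) = Pow(Add(334, 4), 2) = Pow(338, 2) = 114244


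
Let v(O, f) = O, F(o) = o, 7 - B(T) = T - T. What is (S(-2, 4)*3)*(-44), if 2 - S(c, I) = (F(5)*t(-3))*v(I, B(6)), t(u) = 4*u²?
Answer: 94776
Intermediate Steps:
B(T) = 7 (B(T) = 7 - (T - T) = 7 - 1*0 = 7 + 0 = 7)
S(c, I) = 2 - 180*I (S(c, I) = 2 - 5*(4*(-3)²)*I = 2 - 5*(4*9)*I = 2 - 5*36*I = 2 - 180*I)
(S(-2, 4)*3)*(-44) = ((2 - 180*4)*3)*(-44) = ((2 - 720)*3)*(-44) = -718*3*(-44) = -2154*(-44) = 94776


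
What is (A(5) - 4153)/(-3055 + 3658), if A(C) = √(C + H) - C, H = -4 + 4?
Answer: -462/67 + √5/603 ≈ -6.8918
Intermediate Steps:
H = 0
A(C) = √C - C (A(C) = √(C + 0) - C = √C - C)
(A(5) - 4153)/(-3055 + 3658) = ((√5 - 1*5) - 4153)/(-3055 + 3658) = ((√5 - 5) - 4153)/603 = ((-5 + √5) - 4153)*(1/603) = (-4158 + √5)*(1/603) = -462/67 + √5/603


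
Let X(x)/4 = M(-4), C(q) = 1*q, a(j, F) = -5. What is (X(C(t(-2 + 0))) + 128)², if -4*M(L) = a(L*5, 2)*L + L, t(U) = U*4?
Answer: 12544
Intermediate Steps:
t(U) = 4*U
C(q) = q
M(L) = L (M(L) = -(-5*L + L)/4 = -(-1)*L = L)
X(x) = -16 (X(x) = 4*(-4) = -16)
(X(C(t(-2 + 0))) + 128)² = (-16 + 128)² = 112² = 12544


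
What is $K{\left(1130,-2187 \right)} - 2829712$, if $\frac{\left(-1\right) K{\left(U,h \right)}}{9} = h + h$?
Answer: $-2790346$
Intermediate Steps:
$K{\left(U,h \right)} = - 18 h$ ($K{\left(U,h \right)} = - 9 \left(h + h\right) = - 9 \cdot 2 h = - 18 h$)
$K{\left(1130,-2187 \right)} - 2829712 = \left(-18\right) \left(-2187\right) - 2829712 = 39366 - 2829712 = -2790346$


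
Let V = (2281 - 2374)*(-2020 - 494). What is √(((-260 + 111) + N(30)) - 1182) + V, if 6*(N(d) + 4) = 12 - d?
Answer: 233802 + I*√1338 ≈ 2.338e+5 + 36.579*I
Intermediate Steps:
N(d) = -2 - d/6 (N(d) = -4 + (12 - d)/6 = -4 + (2 - d/6) = -2 - d/6)
V = 233802 (V = -93*(-2514) = 233802)
√(((-260 + 111) + N(30)) - 1182) + V = √(((-260 + 111) + (-2 - ⅙*30)) - 1182) + 233802 = √((-149 + (-2 - 5)) - 1182) + 233802 = √((-149 - 7) - 1182) + 233802 = √(-156 - 1182) + 233802 = √(-1338) + 233802 = I*√1338 + 233802 = 233802 + I*√1338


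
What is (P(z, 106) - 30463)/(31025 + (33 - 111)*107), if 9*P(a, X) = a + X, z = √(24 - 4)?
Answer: -274061/204111 + 2*√5/204111 ≈ -1.3427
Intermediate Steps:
z = 2*√5 (z = √20 = 2*√5 ≈ 4.4721)
P(a, X) = X/9 + a/9 (P(a, X) = (a + X)/9 = (X + a)/9 = X/9 + a/9)
(P(z, 106) - 30463)/(31025 + (33 - 111)*107) = (((⅑)*106 + (2*√5)/9) - 30463)/(31025 + (33 - 111)*107) = ((106/9 + 2*√5/9) - 30463)/(31025 - 78*107) = (-274061/9 + 2*√5/9)/(31025 - 8346) = (-274061/9 + 2*√5/9)/22679 = (-274061/9 + 2*√5/9)*(1/22679) = -274061/204111 + 2*√5/204111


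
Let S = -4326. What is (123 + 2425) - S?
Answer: 6874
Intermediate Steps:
(123 + 2425) - S = (123 + 2425) - 1*(-4326) = 2548 + 4326 = 6874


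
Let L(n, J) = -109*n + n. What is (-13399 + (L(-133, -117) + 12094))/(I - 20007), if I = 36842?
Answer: 13059/16835 ≈ 0.77571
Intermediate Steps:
L(n, J) = -108*n
(-13399 + (L(-133, -117) + 12094))/(I - 20007) = (-13399 + (-108*(-133) + 12094))/(36842 - 20007) = (-13399 + (14364 + 12094))/16835 = (-13399 + 26458)*(1/16835) = 13059*(1/16835) = 13059/16835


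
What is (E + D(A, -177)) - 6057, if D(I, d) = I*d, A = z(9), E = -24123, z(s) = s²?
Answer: -44517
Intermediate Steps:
A = 81 (A = 9² = 81)
(E + D(A, -177)) - 6057 = (-24123 + 81*(-177)) - 6057 = (-24123 - 14337) - 6057 = -38460 - 6057 = -44517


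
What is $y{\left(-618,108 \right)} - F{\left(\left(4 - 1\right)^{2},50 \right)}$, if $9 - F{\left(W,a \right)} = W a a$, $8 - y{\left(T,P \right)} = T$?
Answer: $23117$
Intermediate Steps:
$y{\left(T,P \right)} = 8 - T$
$F{\left(W,a \right)} = 9 - W a^{2}$ ($F{\left(W,a \right)} = 9 - W a a = 9 - W a^{2}$)
$y{\left(-618,108 \right)} - F{\left(\left(4 - 1\right)^{2},50 \right)} = \left(8 - -618\right) - \left(9 - \left(4 - 1\right)^{2} \cdot 50^{2}\right) = \left(8 + 618\right) - \left(9 - 3^{2} \cdot 2500\right) = 626 - \left(9 - 9 \cdot 2500\right) = 626 - \left(9 - 22500\right) = 626 - -22491 = 626 + 22491 = 23117$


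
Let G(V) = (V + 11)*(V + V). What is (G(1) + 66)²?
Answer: 8100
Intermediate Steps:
G(V) = 2*V*(11 + V) (G(V) = (11 + V)*(2*V) = 2*V*(11 + V))
(G(1) + 66)² = (2*1*(11 + 1) + 66)² = (2*1*12 + 66)² = (24 + 66)² = 90² = 8100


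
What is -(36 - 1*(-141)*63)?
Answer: -8919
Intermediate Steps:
-(36 - 1*(-141)*63) = -(36 + 141*63) = -(36 + 8883) = -1*8919 = -8919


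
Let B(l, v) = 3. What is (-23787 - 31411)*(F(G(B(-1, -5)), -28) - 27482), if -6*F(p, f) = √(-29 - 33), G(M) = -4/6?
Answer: 1516951436 + 27599*I*√62/3 ≈ 1.517e+9 + 72438.0*I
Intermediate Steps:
G(M) = -⅔ (G(M) = -4*⅙ = -⅔)
F(p, f) = -I*√62/6 (F(p, f) = -√(-29 - 33)/6 = -I*√62/6)
(-23787 - 31411)*(F(G(B(-1, -5)), -28) - 27482) = (-23787 - 31411)*(-I*√62/6 - 27482) = -55198*(-27482 - I*√62/6) = 1516951436 + 27599*I*√62/3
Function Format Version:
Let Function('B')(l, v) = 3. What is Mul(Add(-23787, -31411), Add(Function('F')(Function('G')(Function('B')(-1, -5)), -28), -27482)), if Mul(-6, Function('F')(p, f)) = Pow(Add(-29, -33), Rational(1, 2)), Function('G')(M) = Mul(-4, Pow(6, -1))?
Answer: Add(1516951436, Mul(Rational(27599, 3), I, Pow(62, Rational(1, 2)))) ≈ Add(1.5170e+9, Mul(72438., I))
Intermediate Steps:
Function('G')(M) = Rational(-2, 3) (Function('G')(M) = Mul(-4, Rational(1, 6)) = Rational(-2, 3))
Function('F')(p, f) = Mul(Rational(-1, 6), I, Pow(62, Rational(1, 2))) (Function('F')(p, f) = Mul(Rational(-1, 6), Pow(Add(-29, -33), Rational(1, 2))) = Mul(Rational(-1, 6), Pow(-62, Rational(1, 2))) = Mul(Rational(-1, 6), Mul(I, Pow(62, Rational(1, 2)))) = Mul(Rational(-1, 6), I, Pow(62, Rational(1, 2))))
Mul(Add(-23787, -31411), Add(Function('F')(Function('G')(Function('B')(-1, -5)), -28), -27482)) = Mul(Add(-23787, -31411), Add(Mul(Rational(-1, 6), I, Pow(62, Rational(1, 2))), -27482)) = Mul(-55198, Add(-27482, Mul(Rational(-1, 6), I, Pow(62, Rational(1, 2))))) = Add(1516951436, Mul(Rational(27599, 3), I, Pow(62, Rational(1, 2))))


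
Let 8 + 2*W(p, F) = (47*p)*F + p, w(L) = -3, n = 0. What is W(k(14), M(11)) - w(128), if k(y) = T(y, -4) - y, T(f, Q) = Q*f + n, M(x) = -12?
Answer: 19704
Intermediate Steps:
T(f, Q) = Q*f (T(f, Q) = Q*f + 0 = Q*f)
k(y) = -5*y (k(y) = -4*y - y = -5*y)
W(p, F) = -4 + p/2 + 47*F*p/2 (W(p, F) = -4 + ((47*p)*F + p)/2 = -4 + (47*F*p + p)/2 = -4 + (p + 47*F*p)/2 = -4 + (p/2 + 47*F*p/2) = -4 + p/2 + 47*F*p/2)
W(k(14), M(11)) - w(128) = (-4 + (-5*14)/2 + (47/2)*(-12)*(-5*14)) - 1*(-3) = (-4 + (1/2)*(-70) + (47/2)*(-12)*(-70)) + 3 = (-4 - 35 + 19740) + 3 = 19701 + 3 = 19704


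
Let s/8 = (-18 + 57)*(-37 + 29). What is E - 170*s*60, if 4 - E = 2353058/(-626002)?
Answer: 7968757487733/313001 ≈ 2.5459e+7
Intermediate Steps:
s = -2496 (s = 8*((-18 + 57)*(-37 + 29)) = 8*(39*(-8)) = 8*(-312) = -2496)
E = 2428533/313001 (E = 4 - 2353058/(-626002) = 4 - 2353058*(-1)/626002 = 4 - 1*(-1176529/313001) = 4 + 1176529/313001 = 2428533/313001 ≈ 7.7589)
E - 170*s*60 = 2428533/313001 - 170*(-2496)*60 = 2428533/313001 + 424320*60 = 2428533/313001 + 25459200 = 7968757487733/313001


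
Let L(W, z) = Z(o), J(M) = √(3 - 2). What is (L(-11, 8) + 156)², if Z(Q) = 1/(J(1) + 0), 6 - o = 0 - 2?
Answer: 24649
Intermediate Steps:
J(M) = 1 (J(M) = √1 = 1)
o = 8 (o = 6 - (0 - 2) = 6 - 1*(-2) = 6 + 2 = 8)
Z(Q) = 1 (Z(Q) = 1/(1 + 0) = 1/1 = 1)
L(W, z) = 1
(L(-11, 8) + 156)² = (1 + 156)² = 157² = 24649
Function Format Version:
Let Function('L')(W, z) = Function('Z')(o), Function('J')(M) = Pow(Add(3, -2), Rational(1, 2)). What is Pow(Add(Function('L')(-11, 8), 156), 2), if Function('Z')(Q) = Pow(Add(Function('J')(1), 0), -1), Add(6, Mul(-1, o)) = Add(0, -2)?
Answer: 24649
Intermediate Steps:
Function('J')(M) = 1 (Function('J')(M) = Pow(1, Rational(1, 2)) = 1)
o = 8 (o = Add(6, Mul(-1, Add(0, -2))) = Add(6, Mul(-1, -2)) = Add(6, 2) = 8)
Function('Z')(Q) = 1 (Function('Z')(Q) = Pow(Add(1, 0), -1) = Pow(1, -1) = 1)
Function('L')(W, z) = 1
Pow(Add(Function('L')(-11, 8), 156), 2) = Pow(Add(1, 156), 2) = Pow(157, 2) = 24649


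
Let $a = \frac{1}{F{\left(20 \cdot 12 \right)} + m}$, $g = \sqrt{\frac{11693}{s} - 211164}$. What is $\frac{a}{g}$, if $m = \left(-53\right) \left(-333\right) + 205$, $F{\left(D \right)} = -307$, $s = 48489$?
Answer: $- \frac{i \sqrt{496484665580967}}{179665829919141} \approx - 1.2402 \cdot 10^{-7} i$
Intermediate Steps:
$m = 17854$ ($m = 17649 + 205 = 17854$)
$g = \frac{i \sqrt{496484665580967}}{48489}$ ($g = \sqrt{\frac{11693}{48489} - 211164} = \sqrt{- \frac{10239119503}{48489}} = \frac{i \sqrt{496484665580967}}{48489} \approx 459.53 i$)
$a = \frac{1}{17547}$ ($a = \frac{1}{-307 + 17854} = \frac{1}{17547} \approx 5.699 \cdot 10^{-5}$)
$\frac{a}{g} = \frac{1}{17547 \frac{i \sqrt{496484665580967}}{48489}} = \frac{\left(- \frac{1}{10239119503}\right) i \sqrt{496484665580967}}{17547} = - \frac{i \sqrt{496484665580967}}{179665829919141}$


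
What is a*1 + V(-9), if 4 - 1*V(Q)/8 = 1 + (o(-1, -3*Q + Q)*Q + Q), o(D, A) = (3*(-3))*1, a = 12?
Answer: -540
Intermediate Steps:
o(D, A) = -9 (o(D, A) = -9*1 = -9)
V(Q) = 24 + 64*Q (V(Q) = 32 - 8*(1 + (-9*Q + Q)) = 32 - 8*(1 - 8*Q) = 32 + (-8 + 64*Q) = 24 + 64*Q)
a*1 + V(-9) = 12*1 + (24 + 64*(-9)) = 12 + (24 - 576) = 12 - 552 = -540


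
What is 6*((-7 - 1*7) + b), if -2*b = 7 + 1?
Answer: -108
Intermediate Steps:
b = -4 (b = -(7 + 1)/2 = -½*8 = -4)
6*((-7 - 1*7) + b) = 6*((-7 - 1*7) - 4) = 6*((-7 - 7) - 4) = 6*(-14 - 4) = 6*(-18) = -108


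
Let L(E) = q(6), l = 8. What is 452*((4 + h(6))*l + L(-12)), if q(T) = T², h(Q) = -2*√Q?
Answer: 30736 - 7232*√6 ≈ 13021.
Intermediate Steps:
L(E) = 36 (L(E) = 6² = 36)
452*((4 + h(6))*l + L(-12)) = 452*((4 - 2*√6)*8 + 36) = 452*((32 - 16*√6) + 36) = 452*(68 - 16*√6) = 30736 - 7232*√6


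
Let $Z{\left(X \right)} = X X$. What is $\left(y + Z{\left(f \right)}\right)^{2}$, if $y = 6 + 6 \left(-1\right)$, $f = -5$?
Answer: $625$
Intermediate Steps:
$Z{\left(X \right)} = X^{2}$
$y = 0$ ($y = 6 - 6 = 0$)
$\left(y + Z{\left(f \right)}\right)^{2} = \left(0 + \left(-5\right)^{2}\right)^{2} = \left(0 + 25\right)^{2} = 25^{2} = 625$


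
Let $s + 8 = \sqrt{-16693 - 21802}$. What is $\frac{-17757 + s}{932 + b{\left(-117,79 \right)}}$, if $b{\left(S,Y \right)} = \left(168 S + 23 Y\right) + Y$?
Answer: $\frac{17765}{16828} - \frac{i \sqrt{38495}}{16828} \approx 1.0557 - 0.011659 i$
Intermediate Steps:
$s = -8 + i \sqrt{38495}$ ($s = -8 + \sqrt{-16693 - 21802} = -8 + \sqrt{-38495} = -8 + i \sqrt{38495} \approx -8.0 + 196.2 i$)
$b{\left(S,Y \right)} = 24 Y + 168 S$ ($b{\left(S,Y \right)} = \left(23 Y + 168 S\right) + Y = 24 Y + 168 S$)
$\frac{-17757 + s}{932 + b{\left(-117,79 \right)}} = \frac{-17757 - \left(8 - i \sqrt{38495}\right)}{932 + \left(24 \cdot 79 + 168 \left(-117\right)\right)} = \frac{-17765 + i \sqrt{38495}}{932 + \left(1896 - 19656\right)} = \frac{-17765 + i \sqrt{38495}}{932 - 17760} = \frac{-17765 + i \sqrt{38495}}{-16828} = \left(-17765 + i \sqrt{38495}\right) \left(- \frac{1}{16828}\right) = \frac{17765}{16828} - \frac{i \sqrt{38495}}{16828}$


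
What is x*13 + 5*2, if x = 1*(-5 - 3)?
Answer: -94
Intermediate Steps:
x = -8 (x = 1*(-8) = -8)
x*13 + 5*2 = -8*13 + 5*2 = -104 + 10 = -94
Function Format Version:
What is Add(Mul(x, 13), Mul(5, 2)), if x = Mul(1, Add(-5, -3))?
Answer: -94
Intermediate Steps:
x = -8 (x = Mul(1, -8) = -8)
Add(Mul(x, 13), Mul(5, 2)) = Add(Mul(-8, 13), Mul(5, 2)) = Add(-104, 10) = -94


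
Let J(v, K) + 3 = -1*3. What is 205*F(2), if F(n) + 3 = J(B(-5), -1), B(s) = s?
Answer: -1845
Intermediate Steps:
J(v, K) = -6 (J(v, K) = -3 - 1*3 = -3 - 3 = -6)
F(n) = -9 (F(n) = -3 - 6 = -9)
205*F(2) = 205*(-9) = -1845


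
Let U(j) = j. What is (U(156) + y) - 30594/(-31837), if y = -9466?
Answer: -296371876/31837 ≈ -9309.0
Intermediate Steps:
(U(156) + y) - 30594/(-31837) = (156 - 9466) - 30594/(-31837) = -9310 - 30594*(-1/31837) = -9310 + 30594/31837 = -296371876/31837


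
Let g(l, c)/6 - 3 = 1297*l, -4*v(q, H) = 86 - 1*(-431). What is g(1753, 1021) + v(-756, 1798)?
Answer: 54566939/4 ≈ 1.3642e+7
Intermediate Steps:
v(q, H) = -517/4 (v(q, H) = -(86 - 1*(-431))/4 = -(86 + 431)/4 = -¼*517 = -517/4)
g(l, c) = 18 + 7782*l (g(l, c) = 18 + 6*(1297*l) = 18 + 7782*l)
g(1753, 1021) + v(-756, 1798) = (18 + 7782*1753) - 517/4 = (18 + 13641846) - 517/4 = 13641864 - 517/4 = 54566939/4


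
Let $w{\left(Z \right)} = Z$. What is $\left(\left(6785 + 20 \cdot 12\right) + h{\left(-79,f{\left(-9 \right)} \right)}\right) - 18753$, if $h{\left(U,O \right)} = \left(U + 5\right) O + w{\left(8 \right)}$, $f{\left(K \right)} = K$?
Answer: $-11054$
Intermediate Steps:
$h{\left(U,O \right)} = 8 + O \left(5 + U\right)$ ($h{\left(U,O \right)} = \left(U + 5\right) O + 8 = \left(5 + U\right) O + 8 = O \left(5 + U\right) + 8 = 8 + O \left(5 + U\right)$)
$\left(\left(6785 + 20 \cdot 12\right) + h{\left(-79,f{\left(-9 \right)} \right)}\right) - 18753 = \left(\left(6785 + 20 \cdot 12\right) + \left(8 + 5 \left(-9\right) - -711\right)\right) - 18753 = \left(\left(6785 + 240\right) + \left(8 - 45 + 711\right)\right) - 18753 = \left(7025 + 674\right) - 18753 = 7699 - 18753 = -11054$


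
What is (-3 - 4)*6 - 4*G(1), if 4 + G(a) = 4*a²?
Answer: -42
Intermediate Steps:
G(a) = -4 + 4*a²
(-3 - 4)*6 - 4*G(1) = (-3 - 4)*6 - 4*(-4 + 4*1²) = -7*6 - 4*(-4 + 4*1) = -42 - 4*(-4 + 4) = -42 - 4*0 = -42 + 0 = -42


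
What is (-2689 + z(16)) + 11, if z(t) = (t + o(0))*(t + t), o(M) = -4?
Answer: -2294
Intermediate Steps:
z(t) = 2*t*(-4 + t) (z(t) = (t - 4)*(t + t) = (-4 + t)*(2*t) = 2*t*(-4 + t))
(-2689 + z(16)) + 11 = (-2689 + 2*16*(-4 + 16)) + 11 = (-2689 + 2*16*12) + 11 = (-2689 + 384) + 11 = -2305 + 11 = -2294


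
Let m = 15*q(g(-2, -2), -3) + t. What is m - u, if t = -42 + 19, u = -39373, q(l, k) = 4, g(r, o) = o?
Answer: 39410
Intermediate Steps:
t = -23
m = 37 (m = 15*4 - 23 = 60 - 23 = 37)
m - u = 37 - 1*(-39373) = 37 + 39373 = 39410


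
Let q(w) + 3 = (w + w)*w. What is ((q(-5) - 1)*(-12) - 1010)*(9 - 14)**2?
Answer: -39050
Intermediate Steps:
q(w) = -3 + 2*w**2 (q(w) = -3 + (w + w)*w = -3 + (2*w)*w = -3 + 2*w**2)
((q(-5) - 1)*(-12) - 1010)*(9 - 14)**2 = (((-3 + 2*(-5)**2) - 1)*(-12) - 1010)*(9 - 14)**2 = (((-3 + 2*25) - 1)*(-12) - 1010)*(-5)**2 = (((-3 + 50) - 1)*(-12) - 1010)*25 = ((47 - 1)*(-12) - 1010)*25 = (46*(-12) - 1010)*25 = (-552 - 1010)*25 = -1562*25 = -39050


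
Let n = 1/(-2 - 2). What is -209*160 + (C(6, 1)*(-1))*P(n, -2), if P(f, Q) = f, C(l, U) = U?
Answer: -133759/4 ≈ -33440.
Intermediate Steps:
n = -¼ (n = 1/(-4) = -¼ ≈ -0.25000)
-209*160 + (C(6, 1)*(-1))*P(n, -2) = -209*160 + (1*(-1))*(-¼) = -33440 - 1*(-¼) = -33440 + ¼ = -133759/4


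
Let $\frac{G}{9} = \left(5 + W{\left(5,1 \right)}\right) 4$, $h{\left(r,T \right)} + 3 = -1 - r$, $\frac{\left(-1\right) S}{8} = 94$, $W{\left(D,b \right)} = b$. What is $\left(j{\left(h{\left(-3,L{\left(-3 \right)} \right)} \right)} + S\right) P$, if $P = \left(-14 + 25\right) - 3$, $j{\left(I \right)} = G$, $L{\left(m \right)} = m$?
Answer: $-4288$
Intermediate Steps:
$S = -752$ ($S = \left(-8\right) 94 = -752$)
$h{\left(r,T \right)} = -4 - r$ ($h{\left(r,T \right)} = -3 - \left(1 + r\right) = -4 - r$)
$G = 216$ ($G = 9 \left(5 + 1\right) 4 = 9 \cdot 6 \cdot 4 = 9 \cdot 24 = 216$)
$j{\left(I \right)} = 216$
$P = 8$ ($P = 11 - 3 = 8$)
$\left(j{\left(h{\left(-3,L{\left(-3 \right)} \right)} \right)} + S\right) P = \left(216 - 752\right) 8 = \left(-536\right) 8 = -4288$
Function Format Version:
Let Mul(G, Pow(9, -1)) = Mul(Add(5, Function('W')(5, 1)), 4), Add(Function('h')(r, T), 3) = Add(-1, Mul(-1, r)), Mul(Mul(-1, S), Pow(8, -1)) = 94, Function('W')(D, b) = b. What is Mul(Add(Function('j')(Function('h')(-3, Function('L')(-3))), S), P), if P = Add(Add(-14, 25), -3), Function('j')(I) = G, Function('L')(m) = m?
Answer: -4288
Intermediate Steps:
S = -752 (S = Mul(-8, 94) = -752)
Function('h')(r, T) = Add(-4, Mul(-1, r)) (Function('h')(r, T) = Add(-3, Add(-1, Mul(-1, r))) = Add(-4, Mul(-1, r)))
G = 216 (G = Mul(9, Mul(Add(5, 1), 4)) = Mul(9, Mul(6, 4)) = Mul(9, 24) = 216)
Function('j')(I) = 216
P = 8 (P = Add(11, -3) = 8)
Mul(Add(Function('j')(Function('h')(-3, Function('L')(-3))), S), P) = Mul(Add(216, -752), 8) = Mul(-536, 8) = -4288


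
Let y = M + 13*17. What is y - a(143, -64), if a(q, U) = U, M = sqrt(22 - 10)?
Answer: 285 + 2*sqrt(3) ≈ 288.46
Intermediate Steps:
M = 2*sqrt(3) (M = sqrt(12) = 2*sqrt(3) ≈ 3.4641)
y = 221 + 2*sqrt(3) (y = 2*sqrt(3) + 13*17 = 2*sqrt(3) + 221 = 221 + 2*sqrt(3) ≈ 224.46)
y - a(143, -64) = (221 + 2*sqrt(3)) - 1*(-64) = (221 + 2*sqrt(3)) + 64 = 285 + 2*sqrt(3)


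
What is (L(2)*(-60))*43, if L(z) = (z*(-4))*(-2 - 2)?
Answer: -82560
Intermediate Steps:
L(z) = 16*z (L(z) = -4*z*(-4) = 16*z)
(L(2)*(-60))*43 = ((16*2)*(-60))*43 = (32*(-60))*43 = -1920*43 = -82560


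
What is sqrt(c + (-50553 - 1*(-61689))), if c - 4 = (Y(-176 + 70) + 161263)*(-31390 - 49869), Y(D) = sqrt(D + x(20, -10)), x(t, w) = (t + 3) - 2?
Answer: sqrt(-13104058977 - 81259*I*sqrt(85)) ≈ 3.3 - 1.1447e+5*I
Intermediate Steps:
x(t, w) = 1 + t (x(t, w) = (3 + t) - 2 = 1 + t)
Y(D) = sqrt(21 + D) (Y(D) = sqrt(D + (1 + 20)) = sqrt(D + 21) = sqrt(21 + D))
c = -13104070113 - 81259*I*sqrt(85) (c = 4 + (sqrt(21 + (-176 + 70)) + 161263)*(-31390 - 49869) = 4 + (sqrt(21 - 106) + 161263)*(-81259) = 4 + (sqrt(-85) + 161263)*(-81259) = 4 + (I*sqrt(85) + 161263)*(-81259) = 4 + (161263 + I*sqrt(85))*(-81259) = 4 + (-13104070117 - 81259*I*sqrt(85)) = -13104070113 - 81259*I*sqrt(85) ≈ -1.3104e+10 - 7.4917e+5*I)
sqrt(c + (-50553 - 1*(-61689))) = sqrt((-13104070113 - 81259*I*sqrt(85)) + (-50553 - 1*(-61689))) = sqrt((-13104070113 - 81259*I*sqrt(85)) + (-50553 + 61689)) = sqrt((-13104070113 - 81259*I*sqrt(85)) + 11136) = sqrt(-13104058977 - 81259*I*sqrt(85))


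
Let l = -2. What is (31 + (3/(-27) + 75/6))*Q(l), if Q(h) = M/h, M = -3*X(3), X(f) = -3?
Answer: -781/4 ≈ -195.25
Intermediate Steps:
M = 9 (M = -3*(-3) = 9)
Q(h) = 9/h
(31 + (3/(-27) + 75/6))*Q(l) = (31 + (3/(-27) + 75/6))*(9/(-2)) = (31 + (3*(-1/27) + 75*(⅙)))*(9*(-½)) = (31 + (-⅑ + 25/2))*(-9/2) = (31 + 223/18)*(-9/2) = (781/18)*(-9/2) = -781/4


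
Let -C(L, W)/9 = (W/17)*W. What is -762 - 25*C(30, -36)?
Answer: 278646/17 ≈ 16391.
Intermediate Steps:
C(L, W) = -9*W**2/17 (C(L, W) = -9*W/17*W = -9*W**2/17)
-762 - 25*C(30, -36) = -762 - (-225)*(-36)**2/17 = -762 - (-225)*1296/17 = -762 - 25*(-11664/17) = -762 + 291600/17 = 278646/17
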